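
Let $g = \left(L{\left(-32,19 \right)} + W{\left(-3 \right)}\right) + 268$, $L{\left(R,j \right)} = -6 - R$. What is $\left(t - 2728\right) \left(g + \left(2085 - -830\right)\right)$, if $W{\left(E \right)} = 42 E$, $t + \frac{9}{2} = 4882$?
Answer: $\frac{13253817}{2} \approx 6.6269 \cdot 10^{6}$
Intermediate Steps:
$t = \frac{9755}{2}$ ($t = - \frac{9}{2} + 4882 = \frac{9755}{2} \approx 4877.5$)
$g = 168$ ($g = \left(\left(-6 - -32\right) + 42 \left(-3\right)\right) + 268 = \left(\left(-6 + 32\right) - 126\right) + 268 = \left(26 - 126\right) + 268 = -100 + 268 = 168$)
$\left(t - 2728\right) \left(g + \left(2085 - -830\right)\right) = \left(\frac{9755}{2} - 2728\right) \left(168 + \left(2085 - -830\right)\right) = \frac{4299 \left(168 + \left(2085 + 830\right)\right)}{2} = \frac{4299 \left(168 + 2915\right)}{2} = \frac{4299}{2} \cdot 3083 = \frac{13253817}{2}$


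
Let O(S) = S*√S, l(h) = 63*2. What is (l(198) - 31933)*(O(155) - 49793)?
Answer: 1583765951 - 4930085*√155 ≈ 1.5224e+9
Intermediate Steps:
l(h) = 126
O(S) = S^(3/2)
(l(198) - 31933)*(O(155) - 49793) = (126 - 31933)*(155^(3/2) - 49793) = -31807*(155*√155 - 49793) = -31807*(-49793 + 155*√155) = 1583765951 - 4930085*√155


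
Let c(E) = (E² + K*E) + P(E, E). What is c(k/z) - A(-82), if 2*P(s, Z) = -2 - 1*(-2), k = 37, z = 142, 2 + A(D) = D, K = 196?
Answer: 2724929/20164 ≈ 135.14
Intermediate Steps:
A(D) = -2 + D
P(s, Z) = 0 (P(s, Z) = (-2 - 1*(-2))/2 = (-2 + 2)/2 = (½)*0 = 0)
c(E) = E² + 196*E (c(E) = (E² + 196*E) + 0 = E² + 196*E)
c(k/z) - A(-82) = (37/142)*(196 + 37/142) - (-2 - 82) = (37*(1/142))*(196 + 37*(1/142)) - 1*(-84) = 37*(196 + 37/142)/142 + 84 = (37/142)*(27869/142) + 84 = 1031153/20164 + 84 = 2724929/20164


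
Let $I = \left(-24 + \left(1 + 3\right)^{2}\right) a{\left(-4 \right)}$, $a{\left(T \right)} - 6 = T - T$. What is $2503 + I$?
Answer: $2455$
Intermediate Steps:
$a{\left(T \right)} = 6$ ($a{\left(T \right)} = 6 + \left(T - T\right) = 6 + 0 = 6$)
$I = -48$ ($I = \left(-24 + \left(1 + 3\right)^{2}\right) 6 = \left(-24 + 4^{2}\right) 6 = \left(-24 + 16\right) 6 = \left(-8\right) 6 = -48$)
$2503 + I = 2503 - 48 = 2455$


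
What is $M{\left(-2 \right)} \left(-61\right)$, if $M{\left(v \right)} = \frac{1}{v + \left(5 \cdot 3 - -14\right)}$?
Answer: $- \frac{61}{27} \approx -2.2593$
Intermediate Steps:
$M{\left(v \right)} = \frac{1}{29 + v}$ ($M{\left(v \right)} = \frac{1}{v + \left(15 + 14\right)} = \frac{1}{v + 29} = \frac{1}{29 + v}$)
$M{\left(-2 \right)} \left(-61\right) = \frac{1}{29 - 2} \left(-61\right) = \frac{1}{27} \left(-61\right) = - \frac{61}{27}$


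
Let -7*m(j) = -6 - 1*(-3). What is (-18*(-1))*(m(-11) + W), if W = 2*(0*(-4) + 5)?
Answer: 1314/7 ≈ 187.71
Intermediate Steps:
m(j) = 3/7 (m(j) = -(-6 - 1*(-3))/7 = -(-6 + 3)/7 = -⅐*(-3) = 3/7)
W = 10 (W = 2*(0 + 5) = 2*5 = 10)
(-18*(-1))*(m(-11) + W) = (-18*(-1))*(3/7 + 10) = 18*(73/7) = 1314/7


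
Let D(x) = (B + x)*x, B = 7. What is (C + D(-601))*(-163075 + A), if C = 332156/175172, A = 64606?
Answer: -1539456594618789/43793 ≈ -3.5153e+10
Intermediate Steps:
C = 83039/43793 (C = 332156*(1/175172) = 83039/43793 ≈ 1.8962)
D(x) = x*(7 + x) (D(x) = (7 + x)*x = x*(7 + x))
(C + D(-601))*(-163075 + A) = (83039/43793 - 601*(7 - 601))*(-163075 + 64606) = (83039/43793 - 601*(-594))*(-98469) = (83039/43793 + 356994)*(-98469) = (15633921281/43793)*(-98469) = -1539456594618789/43793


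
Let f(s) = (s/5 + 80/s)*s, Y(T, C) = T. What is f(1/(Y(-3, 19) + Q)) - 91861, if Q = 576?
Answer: -150671819744/1641645 ≈ -91781.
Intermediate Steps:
f(s) = s*(80/s + s/5) (f(s) = (s*(1/5) + 80/s)*s = (s/5 + 80/s)*s = (80/s + s/5)*s = s*(80/s + s/5))
f(1/(Y(-3, 19) + Q)) - 91861 = (80 + (1/(-3 + 576))**2/5) - 91861 = (80 + (1/573)**2/5) - 91861 = (80 + (1/5)*(1/328329)) - 91861 = (80 + 1/1641645) - 91861 = 131331601/1641645 - 91861 = -150671819744/1641645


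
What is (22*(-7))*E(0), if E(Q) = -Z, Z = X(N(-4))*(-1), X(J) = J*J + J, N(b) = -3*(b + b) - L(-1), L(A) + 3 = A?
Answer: -125048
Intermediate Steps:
L(A) = -3 + A
N(b) = 4 - 6*b (N(b) = -3*(b + b) - (-3 - 1) = -6*b - 1*(-4) = -6*b + 4 = 4 - 6*b)
X(J) = J + J² (X(J) = J² + J = J + J²)
Z = -812 (Z = ((4 - 6*(-4))*(1 + (4 - 6*(-4))))*(-1) = ((4 + 24)*(1 + (4 + 24)))*(-1) = (28*(1 + 28))*(-1) = (28*29)*(-1) = 812*(-1) = -812)
E(Q) = 812 (E(Q) = -1*(-812) = 812)
(22*(-7))*E(0) = (22*(-7))*812 = -154*812 = -125048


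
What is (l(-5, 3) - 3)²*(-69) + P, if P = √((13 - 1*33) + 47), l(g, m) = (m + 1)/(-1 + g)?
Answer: -2783/3 + 3*√3 ≈ -922.47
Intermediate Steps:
l(g, m) = (1 + m)/(-1 + g)
P = 3*√3 (P = √((13 - 33) + 47) = √(-20 + 47) = √27 = 3*√3 ≈ 5.1962)
(l(-5, 3) - 3)²*(-69) + P = ((1 + 3)/(-1 - 5) - 3)²*(-69) + 3*√3 = (4/(-6) - 3)²*(-69) + 3*√3 = (-⅙*4 - 3)²*(-69) + 3*√3 = (-⅔ - 3)²*(-69) + 3*√3 = (-11/3)²*(-69) + 3*√3 = (121/9)*(-69) + 3*√3 = -2783/3 + 3*√3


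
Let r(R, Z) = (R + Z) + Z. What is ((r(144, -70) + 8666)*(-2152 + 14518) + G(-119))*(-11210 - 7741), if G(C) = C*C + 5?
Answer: -2032066192086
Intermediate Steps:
r(R, Z) = R + 2*Z
G(C) = 5 + C² (G(C) = C² + 5 = 5 + C²)
((r(144, -70) + 8666)*(-2152 + 14518) + G(-119))*(-11210 - 7741) = (((144 + 2*(-70)) + 8666)*(-2152 + 14518) + (5 + (-119)²))*(-11210 - 7741) = (((144 - 140) + 8666)*12366 + (5 + 14161))*(-18951) = ((4 + 8666)*12366 + 14166)*(-18951) = (8670*12366 + 14166)*(-18951) = (107213220 + 14166)*(-18951) = 107227386*(-18951) = -2032066192086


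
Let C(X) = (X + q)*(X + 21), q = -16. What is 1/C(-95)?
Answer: 1/8214 ≈ 0.00012174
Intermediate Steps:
C(X) = (-16 + X)*(21 + X) (C(X) = (X - 16)*(X + 21) = (-16 + X)*(21 + X))
1/C(-95) = 1/(-336 + (-95)² + 5*(-95)) = 1/(-336 + 9025 - 475) = 1/8214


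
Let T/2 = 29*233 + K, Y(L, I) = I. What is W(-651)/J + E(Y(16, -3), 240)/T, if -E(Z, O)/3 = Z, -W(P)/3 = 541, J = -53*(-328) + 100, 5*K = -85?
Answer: -1810057/19640360 ≈ -0.092160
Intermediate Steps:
K = -17 (K = (⅕)*(-85) = -17)
J = 17484 (J = 17384 + 100 = 17484)
W(P) = -1623 (W(P) = -3*541 = -1623)
E(Z, O) = -3*Z
T = 13480 (T = 2*(29*233 - 17) = 2*(6757 - 17) = 2*6740 = 13480)
W(-651)/J + E(Y(16, -3), 240)/T = -1623/17484 - 3*(-3)/13480 = -1623*1/17484 + 9*(1/13480) = -541/5828 + 9/13480 = -1810057/19640360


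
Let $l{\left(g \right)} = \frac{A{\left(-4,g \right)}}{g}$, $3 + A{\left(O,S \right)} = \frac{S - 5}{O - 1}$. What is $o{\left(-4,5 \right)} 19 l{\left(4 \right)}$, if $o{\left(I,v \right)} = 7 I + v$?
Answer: $\frac{3059}{10} \approx 305.9$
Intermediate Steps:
$A{\left(O,S \right)} = -3 + \frac{-5 + S}{-1 + O}$ ($A{\left(O,S \right)} = -3 + \frac{S - 5}{O - 1} = -3 + \frac{-5 + S}{-1 + O}$)
$l{\left(g \right)} = \frac{-2 - \frac{g}{5}}{g}$ ($l{\left(g \right)} = \frac{\frac{1}{-1 - 4} \left(-2 + g - -12\right)}{g} = \frac{\frac{1}{-5} \left(-2 + g + 12\right)}{g} = \frac{\left(- \frac{1}{5}\right) \left(10 + g\right)}{g} = \frac{-2 - \frac{g}{5}}{g}$)
$o{\left(I,v \right)} = v + 7 I$
$o{\left(-4,5 \right)} 19 l{\left(4 \right)} = \left(5 + 7 \left(-4\right)\right) 19 \frac{-10 - 4}{5 \cdot 4} = \left(5 - 28\right) 19 \cdot \frac{1}{5} \cdot \frac{1}{4} \left(-10 - 4\right) = \left(-23\right) 19 \cdot \frac{1}{5} \cdot \frac{1}{4} \left(-14\right) = \left(-437\right) \left(- \frac{7}{10}\right) = \frac{3059}{10}$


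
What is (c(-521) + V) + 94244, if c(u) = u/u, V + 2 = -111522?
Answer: -17279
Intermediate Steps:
V = -111524 (V = -2 - 111522 = -111524)
c(u) = 1
(c(-521) + V) + 94244 = (1 - 111524) + 94244 = -111523 + 94244 = -17279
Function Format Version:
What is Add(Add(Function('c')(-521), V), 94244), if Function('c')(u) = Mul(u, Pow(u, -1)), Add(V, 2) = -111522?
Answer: -17279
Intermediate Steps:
V = -111524 (V = Add(-2, -111522) = -111524)
Function('c')(u) = 1
Add(Add(Function('c')(-521), V), 94244) = Add(Add(1, -111524), 94244) = Add(-111523, 94244) = -17279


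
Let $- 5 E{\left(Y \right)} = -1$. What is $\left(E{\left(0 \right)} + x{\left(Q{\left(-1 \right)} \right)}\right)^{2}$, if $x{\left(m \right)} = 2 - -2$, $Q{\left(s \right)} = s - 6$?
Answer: $\frac{441}{25} \approx 17.64$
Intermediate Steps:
$E{\left(Y \right)} = \frac{1}{5}$ ($E{\left(Y \right)} = \left(- \frac{1}{5}\right) \left(-1\right) = \frac{1}{5}$)
$Q{\left(s \right)} = -6 + s$ ($Q{\left(s \right)} = s - 6 = -6 + s$)
$x{\left(m \right)} = 4$ ($x{\left(m \right)} = 2 + 2 = 4$)
$\left(E{\left(0 \right)} + x{\left(Q{\left(-1 \right)} \right)}\right)^{2} = \left(\frac{1}{5} + 4\right)^{2} = \left(\frac{21}{5}\right)^{2} = \frac{441}{25}$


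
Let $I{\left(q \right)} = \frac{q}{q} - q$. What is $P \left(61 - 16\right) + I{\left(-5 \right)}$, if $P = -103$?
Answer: $-4629$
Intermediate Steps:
$I{\left(q \right)} = 1 - q$
$P \left(61 - 16\right) + I{\left(-5 \right)} = - 103 \left(61 - 16\right) + \left(1 - -5\right) = \left(-103\right) 45 + \left(1 + 5\right) = -4635 + 6 = -4629$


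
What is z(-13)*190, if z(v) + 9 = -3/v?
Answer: -21660/13 ≈ -1666.2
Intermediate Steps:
z(v) = -9 - 3/v
z(-13)*190 = (-9 - 3/(-13))*190 = (-9 - 3*(-1/13))*190 = (-9 + 3/13)*190 = -114/13*190 = -21660/13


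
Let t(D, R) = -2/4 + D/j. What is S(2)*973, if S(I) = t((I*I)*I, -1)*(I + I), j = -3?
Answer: -36974/3 ≈ -12325.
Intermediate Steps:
t(D, R) = -½ - D/3 (t(D, R) = -2/4 + D/(-3) = -2*¼ + D*(-⅓) = -½ - D/3)
S(I) = 2*I*(-½ - I³/3) (S(I) = (-½ - I*I*I/3)*(I + I) = (-½ - I²*I/3)*(2*I) = (-½ - I³/3)*(2*I) = 2*I*(-½ - I³/3))
S(2)*973 = (-1*2 - ⅔*2⁴)*973 = (-2 - ⅔*16)*973 = (-2 - 32/3)*973 = -38/3*973 = -36974/3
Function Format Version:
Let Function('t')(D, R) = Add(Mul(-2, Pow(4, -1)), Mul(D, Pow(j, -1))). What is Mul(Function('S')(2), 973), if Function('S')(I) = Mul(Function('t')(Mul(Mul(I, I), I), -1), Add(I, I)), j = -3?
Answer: Rational(-36974, 3) ≈ -12325.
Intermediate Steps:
Function('t')(D, R) = Add(Rational(-1, 2), Mul(Rational(-1, 3), D)) (Function('t')(D, R) = Add(Mul(-2, Pow(4, -1)), Mul(D, Pow(-3, -1))) = Add(Mul(-2, Rational(1, 4)), Mul(D, Rational(-1, 3))) = Add(Rational(-1, 2), Mul(Rational(-1, 3), D)))
Function('S')(I) = Mul(2, I, Add(Rational(-1, 2), Mul(Rational(-1, 3), Pow(I, 3)))) (Function('S')(I) = Mul(Add(Rational(-1, 2), Mul(Rational(-1, 3), Mul(Mul(I, I), I))), Add(I, I)) = Mul(Add(Rational(-1, 2), Mul(Rational(-1, 3), Mul(Pow(I, 2), I))), Mul(2, I)) = Mul(Add(Rational(-1, 2), Mul(Rational(-1, 3), Pow(I, 3))), Mul(2, I)) = Mul(2, I, Add(Rational(-1, 2), Mul(Rational(-1, 3), Pow(I, 3)))))
Mul(Function('S')(2), 973) = Mul(Add(Mul(-1, 2), Mul(Rational(-2, 3), Pow(2, 4))), 973) = Mul(Add(-2, Mul(Rational(-2, 3), 16)), 973) = Mul(Add(-2, Rational(-32, 3)), 973) = Mul(Rational(-38, 3), 973) = Rational(-36974, 3)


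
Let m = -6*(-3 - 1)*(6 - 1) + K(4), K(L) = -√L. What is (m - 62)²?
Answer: 3136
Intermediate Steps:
m = 118 (m = -6*(-3 - 1)*(6 - 1) - √4 = -(-24)*5 - 1*2 = -6*(-20) - 2 = 120 - 2 = 118)
(m - 62)² = (118 - 62)² = 56² = 3136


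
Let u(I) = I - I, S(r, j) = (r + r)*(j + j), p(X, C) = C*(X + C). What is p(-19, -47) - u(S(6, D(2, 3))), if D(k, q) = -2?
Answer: 3102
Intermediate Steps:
p(X, C) = C*(C + X)
S(r, j) = 4*j*r (S(r, j) = (2*r)*(2*j) = 4*j*r)
u(I) = 0
p(-19, -47) - u(S(6, D(2, 3))) = -47*(-47 - 19) - 1*0 = -47*(-66) + 0 = 3102 + 0 = 3102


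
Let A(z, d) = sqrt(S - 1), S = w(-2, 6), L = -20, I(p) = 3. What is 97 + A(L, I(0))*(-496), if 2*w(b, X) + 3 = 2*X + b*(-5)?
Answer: 97 - 248*sqrt(34) ≈ -1349.1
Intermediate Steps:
w(b, X) = -3/2 + X - 5*b/2 (w(b, X) = -3/2 + (2*X + b*(-5))/2 = -3/2 + (2*X - 5*b)/2 = -3/2 + (-5*b + 2*X)/2 = -3/2 + (X - 5*b/2) = -3/2 + X - 5*b/2)
S = 19/2 (S = -3/2 + 6 - 5/2*(-2) = -3/2 + 6 + 5 = 19/2 ≈ 9.5000)
A(z, d) = sqrt(34)/2 (A(z, d) = sqrt(19/2 - 1) = sqrt(17/2) = sqrt(34)/2)
97 + A(L, I(0))*(-496) = 97 + (sqrt(34)/2)*(-496) = 97 - 248*sqrt(34)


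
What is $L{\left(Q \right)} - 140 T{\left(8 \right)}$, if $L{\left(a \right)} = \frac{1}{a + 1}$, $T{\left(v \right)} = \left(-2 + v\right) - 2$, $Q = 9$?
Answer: $- \frac{5599}{10} \approx -559.9$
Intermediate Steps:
$T{\left(v \right)} = -4 + v$
$L{\left(a \right)} = \frac{1}{1 + a}$
$L{\left(Q \right)} - 140 T{\left(8 \right)} = \frac{1}{1 + 9} - 140 \left(-4 + 8\right) = \frac{1}{10} - 560 = - \frac{5599}{10}$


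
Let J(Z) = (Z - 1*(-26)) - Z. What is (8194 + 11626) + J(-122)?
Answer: 19846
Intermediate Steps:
J(Z) = 26 (J(Z) = (Z + 26) - Z = (26 + Z) - Z = 26)
(8194 + 11626) + J(-122) = (8194 + 11626) + 26 = 19820 + 26 = 19846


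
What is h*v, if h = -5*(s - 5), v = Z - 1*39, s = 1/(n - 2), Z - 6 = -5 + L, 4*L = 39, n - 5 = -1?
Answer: -5085/8 ≈ -635.63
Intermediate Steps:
n = 4 (n = 5 - 1 = 4)
L = 39/4 (L = (¼)*39 = 39/4 ≈ 9.7500)
Z = 43/4 (Z = 6 + (-5 + 39/4) = 6 + 19/4 = 43/4 ≈ 10.750)
s = ½ (s = 1/(4 - 2) = 1/2 = ½ ≈ 0.50000)
v = -113/4 (v = 43/4 - 1*39 = 43/4 - 39 = -113/4 ≈ -28.250)
h = 45/2 (h = -5*(½ - 5) = -5*(-9/2) = 45/2 ≈ 22.500)
h*v = (45/2)*(-113/4) = -5085/8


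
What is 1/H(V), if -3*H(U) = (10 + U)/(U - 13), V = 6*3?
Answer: -15/28 ≈ -0.53571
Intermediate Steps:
V = 18
H(U) = -(10 + U)/(3*(-13 + U)) (H(U) = -(10 + U)/(3*(U - 13)) = -(10 + U)/(3*(-13 + U)))
1/H(V) = 1/((-10 - 1*18)/(3*(-13 + 18))) = 1/((⅓)*(-10 - 18)/5) = 1/((⅓)*(⅕)*(-28)) = 1/(-28/15) = -15/28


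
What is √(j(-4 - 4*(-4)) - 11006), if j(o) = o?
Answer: I*√10994 ≈ 104.85*I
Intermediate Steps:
√(j(-4 - 4*(-4)) - 11006) = √((-4 - 4*(-4)) - 11006) = √((-4 + 16) - 11006) = √(12 - 11006) = √(-10994) = I*√10994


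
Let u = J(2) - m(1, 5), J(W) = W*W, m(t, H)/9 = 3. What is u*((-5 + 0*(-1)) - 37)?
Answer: 966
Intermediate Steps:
m(t, H) = 27 (m(t, H) = 9*3 = 27)
J(W) = W²
u = -23 (u = 2² - 1*27 = 4 - 27 = -23)
u*((-5 + 0*(-1)) - 37) = -23*((-5 + 0*(-1)) - 37) = -23*((-5 + 0) - 37) = -23*(-5 - 37) = -23*(-42) = 966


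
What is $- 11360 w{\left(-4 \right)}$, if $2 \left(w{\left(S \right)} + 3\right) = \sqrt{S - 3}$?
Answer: $34080 - 5680 i \sqrt{7} \approx 34080.0 - 15028.0 i$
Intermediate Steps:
$w{\left(S \right)} = -3 + \frac{\sqrt{-3 + S}}{2}$ ($w{\left(S \right)} = -3 + \frac{\sqrt{S - 3}}{2} = -3 + \frac{\sqrt{-3 + S}}{2}$)
$- 11360 w{\left(-4 \right)} = - 11360 \left(-3 + \frac{\sqrt{-3 - 4}}{2}\right) = - 11360 \left(-3 + \frac{\sqrt{-7}}{2}\right) = - 11360 \left(-3 + \frac{i \sqrt{7}}{2}\right) = 34080 - 5680 i \sqrt{7}$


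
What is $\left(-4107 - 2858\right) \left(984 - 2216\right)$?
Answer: $8580880$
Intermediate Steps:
$\left(-4107 - 2858\right) \left(984 - 2216\right) = \left(-6965\right) \left(-1232\right) = 8580880$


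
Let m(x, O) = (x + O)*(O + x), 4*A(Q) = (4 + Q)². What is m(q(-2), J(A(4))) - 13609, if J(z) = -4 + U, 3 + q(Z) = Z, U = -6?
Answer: -13384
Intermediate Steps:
q(Z) = -3 + Z
A(Q) = (4 + Q)²/4
J(z) = -10 (J(z) = -4 - 6 = -10)
m(x, O) = (O + x)² (m(x, O) = (O + x)*(O + x) = (O + x)²)
m(q(-2), J(A(4))) - 13609 = (-10 + (-3 - 2))² - 13609 = (-10 - 5)² - 13609 = (-15)² - 13609 = 225 - 13609 = -13384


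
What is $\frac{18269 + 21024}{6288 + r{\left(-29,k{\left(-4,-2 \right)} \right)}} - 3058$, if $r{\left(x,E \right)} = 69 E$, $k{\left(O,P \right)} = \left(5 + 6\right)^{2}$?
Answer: $- \frac{44720653}{14637} \approx -3055.3$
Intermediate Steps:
$k{\left(O,P \right)} = 121$ ($k{\left(O,P \right)} = 11^{2} = 121$)
$\frac{18269 + 21024}{6288 + r{\left(-29,k{\left(-4,-2 \right)} \right)}} - 3058 = \frac{18269 + 21024}{6288 + 69 \cdot 121} - 3058 = \frac{39293}{6288 + 8349} - 3058 = \frac{39293}{14637} - 3058 = - \frac{44720653}{14637}$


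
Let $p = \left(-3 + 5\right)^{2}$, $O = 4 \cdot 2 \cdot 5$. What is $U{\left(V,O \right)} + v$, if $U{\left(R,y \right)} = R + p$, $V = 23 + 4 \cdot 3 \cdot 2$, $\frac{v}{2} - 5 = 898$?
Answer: $1857$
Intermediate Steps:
$v = 1806$ ($v = 10 + 2 \cdot 898 = 10 + 1796 = 1806$)
$V = 47$ ($V = 23 + 12 \cdot 2 = 23 + 24 = 47$)
$O = 40$ ($O = 8 \cdot 5 = 40$)
$p = 4$ ($p = 2^{2} = 4$)
$U{\left(R,y \right)} = 4 + R$ ($U{\left(R,y \right)} = R + 4 = 4 + R$)
$U{\left(V,O \right)} + v = \left(4 + 47\right) + 1806 = 51 + 1806 = 1857$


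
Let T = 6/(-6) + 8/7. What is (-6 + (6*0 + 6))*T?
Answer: 0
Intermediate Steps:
T = 1/7 (T = 6*(-1/6) + 8*(1/7) = -1 + 8/7 = 1/7 ≈ 0.14286)
(-6 + (6*0 + 6))*T = (-6 + (6*0 + 6))*(1/7) = (-6 + (0 + 6))*(1/7) = (-6 + 6)*(1/7) = 0*(1/7) = 0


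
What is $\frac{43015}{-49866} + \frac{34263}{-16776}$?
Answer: $- \frac{135009911}{46475112} \approx -2.905$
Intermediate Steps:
$\frac{43015}{-49866} + \frac{34263}{-16776} = 43015 \left(- \frac{1}{49866}\right) + 34263 \left(- \frac{1}{16776}\right) = - \frac{43015}{49866} - \frac{3807}{1864} = - \frac{135009911}{46475112}$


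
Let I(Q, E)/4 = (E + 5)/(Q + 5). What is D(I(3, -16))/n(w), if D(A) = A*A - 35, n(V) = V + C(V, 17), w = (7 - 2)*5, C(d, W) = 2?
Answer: -19/108 ≈ -0.17593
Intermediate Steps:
I(Q, E) = 4*(5 + E)/(5 + Q) (I(Q, E) = 4*((E + 5)/(Q + 5)) = 4*((5 + E)/(5 + Q)) = 4*(5 + E)/(5 + Q))
w = 25 (w = 5*5 = 25)
n(V) = 2 + V (n(V) = V + 2 = 2 + V)
D(A) = -35 + A² (D(A) = A² - 35 = -35 + A²)
D(I(3, -16))/n(w) = (-35 + (4*(5 - 16)/(5 + 3))²)/(2 + 25) = (-35 + (4*(-11)/8)²)/27 = (-35 + (4*(⅛)*(-11))²)*(1/27) = (-35 + (-11/2)²)*(1/27) = (-35 + 121/4)*(1/27) = -19/4*1/27 = -19/108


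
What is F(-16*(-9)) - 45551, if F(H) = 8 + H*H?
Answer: -24807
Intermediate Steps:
F(H) = 8 + H²
F(-16*(-9)) - 45551 = (8 + (-16*(-9))²) - 45551 = (8 + 144²) - 45551 = (8 + 20736) - 45551 = 20744 - 45551 = -24807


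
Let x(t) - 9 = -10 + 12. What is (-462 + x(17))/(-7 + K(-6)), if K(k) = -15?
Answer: 41/2 ≈ 20.500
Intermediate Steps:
x(t) = 11 (x(t) = 9 + (-10 + 12) = 9 + 2 = 11)
(-462 + x(17))/(-7 + K(-6)) = (-462 + 11)/(-7 - 15) = -451/(-22) = -451*(-1/22) = 41/2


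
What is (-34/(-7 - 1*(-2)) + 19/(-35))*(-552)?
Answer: -120888/35 ≈ -3453.9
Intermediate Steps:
(-34/(-7 - 1*(-2)) + 19/(-35))*(-552) = (-34/(-7 + 2) + 19*(-1/35))*(-552) = (-34/(-5) - 19/35)*(-552) = (-34*(-⅕) - 19/35)*(-552) = (34/5 - 19/35)*(-552) = (219/35)*(-552) = -120888/35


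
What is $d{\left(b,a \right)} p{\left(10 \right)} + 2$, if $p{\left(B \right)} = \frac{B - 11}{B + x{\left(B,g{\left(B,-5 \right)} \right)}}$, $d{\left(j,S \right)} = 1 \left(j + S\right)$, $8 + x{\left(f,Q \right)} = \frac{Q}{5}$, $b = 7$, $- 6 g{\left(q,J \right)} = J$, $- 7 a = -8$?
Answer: $- \frac{160}{91} \approx -1.7582$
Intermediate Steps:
$a = \frac{8}{7}$ ($a = \left(- \frac{1}{7}\right) \left(-8\right) = \frac{8}{7} \approx 1.1429$)
$g{\left(q,J \right)} = - \frac{J}{6}$
$x{\left(f,Q \right)} = -8 + \frac{Q}{5}$
$d{\left(j,S \right)} = S + j$ ($d{\left(j,S \right)} = 1 \left(S + j\right) = S + j$)
$p{\left(B \right)} = \frac{-11 + B}{- \frac{47}{6} + B}$ ($p{\left(B \right)} = \frac{B - 11}{B - \left(8 - \frac{\left(- \frac{1}{6}\right) \left(-5\right)}{5}\right)} = \frac{-11 + B}{B + \left(-8 + \frac{1}{5} \cdot \frac{5}{6}\right)} = \frac{-11 + B}{B + \left(-8 + \frac{1}{6}\right)} = \frac{-11 + B}{B - \frac{47}{6}} = \frac{-11 + B}{- \frac{47}{6} + B}$)
$d{\left(b,a \right)} p{\left(10 \right)} + 2 = \left(\frac{8}{7} + 7\right) \frac{6 \left(-11 + 10\right)}{-47 + 6 \cdot 10} + 2 = \frac{57 \cdot 6 \frac{1}{-47 + 60} \left(-1\right)}{7} + 2 = \frac{57 \cdot 6 \cdot \frac{1}{13} \left(-1\right)}{7} + 2 = \frac{57}{7} \left(- \frac{6}{13}\right) + 2 = - \frac{342}{91} + 2 = - \frac{160}{91}$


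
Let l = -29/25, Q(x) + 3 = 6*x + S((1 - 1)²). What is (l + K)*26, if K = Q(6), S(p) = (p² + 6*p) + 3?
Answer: 22646/25 ≈ 905.84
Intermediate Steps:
S(p) = 3 + p² + 6*p
Q(x) = 6*x (Q(x) = -3 + (6*x + (3 + ((1 - 1)²)² + 6*(1 - 1)²)) = -3 + (6*x + (3 + (0²)² + 6*0²)) = -3 + (6*x + (3 + 0² + 6*0)) = -3 + (6*x + (3 + 0 + 0)) = -3 + (6*x + 3) = -3 + (3 + 6*x) = 6*x)
K = 36 (K = 6*6 = 36)
l = -29/25 (l = -29*1/25 = -29/25 ≈ -1.1600)
(l + K)*26 = (-29/25 + 36)*26 = (871/25)*26 = 22646/25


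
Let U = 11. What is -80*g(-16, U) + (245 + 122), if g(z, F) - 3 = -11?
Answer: 1007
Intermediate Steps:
g(z, F) = -8 (g(z, F) = 3 - 11 = -8)
-80*g(-16, U) + (245 + 122) = -80*(-8) + (245 + 122) = 640 + 367 = 1007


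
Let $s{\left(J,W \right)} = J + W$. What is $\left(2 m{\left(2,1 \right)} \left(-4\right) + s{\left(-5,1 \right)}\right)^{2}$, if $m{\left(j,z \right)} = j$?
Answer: $400$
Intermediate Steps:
$\left(2 m{\left(2,1 \right)} \left(-4\right) + s{\left(-5,1 \right)}\right)^{2} = \left(2 \cdot 2 \left(-4\right) + \left(-5 + 1\right)\right)^{2} = \left(4 \left(-4\right) - 4\right)^{2} = \left(-16 - 4\right)^{2} = \left(-20\right)^{2} = 400$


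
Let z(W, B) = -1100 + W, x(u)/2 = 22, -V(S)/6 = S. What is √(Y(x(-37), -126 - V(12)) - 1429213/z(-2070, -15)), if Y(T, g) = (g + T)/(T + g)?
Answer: √4540654110/3170 ≈ 21.257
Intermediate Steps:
V(S) = -6*S
x(u) = 44 (x(u) = 2*22 = 44)
Y(T, g) = 1 (Y(T, g) = (T + g)/(T + g) = 1)
√(Y(x(-37), -126 - V(12)) - 1429213/z(-2070, -15)) = √(1 - 1429213/(-1100 - 2070)) = √(1 - 1429213/(-3170)) = √(1 - 1429213*(-1/3170)) = √(1 + 1429213/3170) = √(1432383/3170) = √4540654110/3170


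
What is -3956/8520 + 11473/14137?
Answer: 10455997/30111810 ≈ 0.34724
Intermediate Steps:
-3956/8520 + 11473/14137 = -3956*1/8520 + 11473*(1/14137) = -989/2130 + 11473/14137 = 10455997/30111810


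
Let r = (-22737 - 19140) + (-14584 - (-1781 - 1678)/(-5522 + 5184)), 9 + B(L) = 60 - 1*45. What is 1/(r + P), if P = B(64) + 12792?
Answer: -338/14761553 ≈ -2.2897e-5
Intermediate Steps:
B(L) = 6 (B(L) = -9 + (60 - 1*45) = -9 + (60 - 45) = -9 + 15 = 6)
r = -19087277/338 (r = -41877 + (-14584 - (-3459)/(-338)) = -41877 + (-14584 - (-3459)*(-1)/338) = -41877 + (-14584 - 1*3459/338) = -41877 + (-14584 - 3459/338) = -41877 - 4932851/338 = -19087277/338 ≈ -56471.)
P = 12798 (P = 6 + 12792 = 12798)
1/(r + P) = 1/(-19087277/338 + 12798) = 1/(-14761553/338) = -338/14761553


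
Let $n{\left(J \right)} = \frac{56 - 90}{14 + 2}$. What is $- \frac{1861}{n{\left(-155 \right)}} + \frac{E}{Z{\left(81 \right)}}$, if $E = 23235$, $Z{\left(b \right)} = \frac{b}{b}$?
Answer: $\frac{409883}{17} \approx 24111.0$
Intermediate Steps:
$Z{\left(b \right)} = 1$
$n{\left(J \right)} = - \frac{17}{8}$ ($n{\left(J \right)} = - \frac{34}{16} = \left(-34\right) \frac{1}{16} = - \frac{17}{8}$)
$- \frac{1861}{n{\left(-155 \right)}} + \frac{E}{Z{\left(81 \right)}} = - \frac{1861}{- \frac{17}{8}} + \frac{23235}{1} = \left(-1861\right) \left(- \frac{8}{17}\right) + 23235 \cdot 1 = \frac{14888}{17} + 23235 = \frac{409883}{17}$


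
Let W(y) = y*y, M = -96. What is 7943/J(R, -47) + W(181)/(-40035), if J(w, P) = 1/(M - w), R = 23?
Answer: -37841795356/40035 ≈ -9.4522e+5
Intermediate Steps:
W(y) = y²
J(w, P) = 1/(-96 - w)
7943/J(R, -47) + W(181)/(-40035) = 7943/((-1/(96 + 23))) + 181²/(-40035) = 7943/((-1/119)) + 32761*(-1/40035) = 7943/((-1*1/119)) - 32761/40035 = 7943/(-1/119) - 32761/40035 = 7943*(-119) - 32761/40035 = -945217 - 32761/40035 = -37841795356/40035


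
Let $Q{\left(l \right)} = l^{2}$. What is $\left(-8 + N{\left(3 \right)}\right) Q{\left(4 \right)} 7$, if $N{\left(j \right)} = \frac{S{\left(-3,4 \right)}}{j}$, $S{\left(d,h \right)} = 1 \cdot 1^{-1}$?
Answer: $- \frac{2576}{3} \approx -858.67$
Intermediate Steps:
$S{\left(d,h \right)} = 1$ ($S{\left(d,h \right)} = 1 \cdot 1 = 1$)
$N{\left(j \right)} = \frac{1}{j}$ ($N{\left(j \right)} = 1 \frac{1}{j} = \frac{1}{j}$)
$\left(-8 + N{\left(3 \right)}\right) Q{\left(4 \right)} 7 = \left(-8 + \frac{1}{3}\right) 4^{2} \cdot 7 = \left(-8 + \frac{1}{3}\right) 16 \cdot 7 = \left(- \frac{23}{3}\right) 16 \cdot 7 = \left(- \frac{368}{3}\right) 7 = - \frac{2576}{3}$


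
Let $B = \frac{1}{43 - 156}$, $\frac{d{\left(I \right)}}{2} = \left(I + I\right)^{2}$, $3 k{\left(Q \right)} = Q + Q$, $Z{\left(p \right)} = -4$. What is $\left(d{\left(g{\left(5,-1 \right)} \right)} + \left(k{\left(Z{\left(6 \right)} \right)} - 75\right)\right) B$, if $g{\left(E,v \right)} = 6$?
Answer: $- \frac{631}{339} \approx -1.8614$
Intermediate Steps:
$k{\left(Q \right)} = \frac{2 Q}{3}$ ($k{\left(Q \right)} = \frac{Q + Q}{3} = \frac{2 Q}{3}$)
$d{\left(I \right)} = 8 I^{2}$ ($d{\left(I \right)} = 2 \left(I + I\right)^{2} = 2 \left(2 I\right)^{2} = 2 \cdot 4 I^{2} = 8 I^{2}$)
$B = - \frac{1}{113}$ ($B = \frac{1}{-113} = - \frac{1}{113} \approx -0.0088496$)
$\left(d{\left(g{\left(5,-1 \right)} \right)} + \left(k{\left(Z{\left(6 \right)} \right)} - 75\right)\right) B = \left(8 \cdot 6^{2} + \left(\frac{2}{3} \left(-4\right) - 75\right)\right) \left(- \frac{1}{113}\right) = \left(8 \cdot 36 - \frac{233}{3}\right) \left(- \frac{1}{113}\right) = \left(288 - \frac{233}{3}\right) \left(- \frac{1}{113}\right) = \frac{631}{3} \left(- \frac{1}{113}\right) = - \frac{631}{339}$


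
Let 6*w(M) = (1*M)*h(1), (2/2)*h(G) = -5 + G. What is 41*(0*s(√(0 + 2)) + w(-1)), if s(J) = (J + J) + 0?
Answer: 82/3 ≈ 27.333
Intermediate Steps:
h(G) = -5 + G
w(M) = -2*M/3 (w(M) = ((1*M)*(-5 + 1))/6 = (M*(-4))/6 = (-4*M)/6 = -2*M/3)
s(J) = 2*J (s(J) = 2*J + 0 = 2*J)
41*(0*s(√(0 + 2)) + w(-1)) = 41*(0*(2*√(0 + 2)) - ⅔*(-1)) = 41*(0*(2*√2) + ⅔) = 41*(0 + ⅔) = 41*(⅔) = 82/3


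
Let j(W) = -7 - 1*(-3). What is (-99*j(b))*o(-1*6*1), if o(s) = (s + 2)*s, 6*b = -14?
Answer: 9504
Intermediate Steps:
b = -7/3 (b = (1/6)*(-14) = -7/3 ≈ -2.3333)
j(W) = -4 (j(W) = -7 + 3 = -4)
o(s) = s*(2 + s) (o(s) = (2 + s)*s = s*(2 + s))
(-99*j(b))*o(-1*6*1) = (-99*(-4))*((-1*6*1)*(2 - 1*6*1)) = 396*((-6*1)*(2 - 6*1)) = 396*(-6*(2 - 6)) = 396*(-6*(-4)) = 396*24 = 9504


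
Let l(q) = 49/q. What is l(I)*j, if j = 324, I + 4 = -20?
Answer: -1323/2 ≈ -661.50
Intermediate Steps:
I = -24 (I = -4 - 20 = -24)
l(I)*j = (49/(-24))*324 = (49*(-1/24))*324 = -49/24*324 = -1323/2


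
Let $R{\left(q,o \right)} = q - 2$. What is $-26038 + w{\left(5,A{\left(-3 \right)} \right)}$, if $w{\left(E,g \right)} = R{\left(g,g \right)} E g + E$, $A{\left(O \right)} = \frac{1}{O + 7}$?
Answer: $- \frac{416563}{16} \approx -26035.0$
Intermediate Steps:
$R{\left(q,o \right)} = -2 + q$
$A{\left(O \right)} = \frac{1}{7 + O}$
$w{\left(E,g \right)} = E + E g \left(-2 + g\right)$ ($w{\left(E,g \right)} = \left(-2 + g\right) E g + E = E \left(-2 + g\right) g + E = E g \left(-2 + g\right) + E = E + E g \left(-2 + g\right)$)
$-26038 + w{\left(5,A{\left(-3 \right)} \right)} = -26038 + 5 \left(1 + \frac{-2 + \frac{1}{7 - 3}}{7 - 3}\right) = -26038 + 5 \left(1 + \frac{-2 + \frac{1}{4}}{4}\right) = -26038 + 5 \left(1 + \frac{1}{4} \left(- \frac{7}{4}\right)\right) = -26038 + 5 \left(1 - \frac{7}{16}\right) = -26038 + 5 \cdot \frac{9}{16} = -26038 + \frac{45}{16} = - \frac{416563}{16}$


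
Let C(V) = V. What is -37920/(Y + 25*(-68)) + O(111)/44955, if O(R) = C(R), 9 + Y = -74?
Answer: 15359383/722115 ≈ 21.270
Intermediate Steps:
Y = -83 (Y = -9 - 74 = -83)
O(R) = R
-37920/(Y + 25*(-68)) + O(111)/44955 = -37920/(-83 + 25*(-68)) + 111/44955 = -37920/(-83 - 1700) + 111*(1/44955) = -37920/(-1783) + 1/405 = -37920*(-1/1783) + 1/405 = 37920/1783 + 1/405 = 15359383/722115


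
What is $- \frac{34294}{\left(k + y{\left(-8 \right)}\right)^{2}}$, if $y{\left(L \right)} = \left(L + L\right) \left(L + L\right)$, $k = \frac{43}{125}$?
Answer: $- \frac{535843750}{1026753849} \approx -0.52188$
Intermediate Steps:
$k = \frac{43}{125}$ ($k = 43 \cdot \frac{1}{125} = \frac{43}{125} \approx 0.344$)
$y{\left(L \right)} = 4 L^{2}$ ($y{\left(L \right)} = 2 L 2 L = 4 L^{2}$)
$- \frac{34294}{\left(k + y{\left(-8 \right)}\right)^{2}} = - \frac{34294}{\left(\frac{43}{125} + 4 \left(-8\right)^{2}\right)^{2}} = - \frac{34294}{\left(\frac{43}{125} + 4 \cdot 64\right)^{2}} = - \frac{34294}{\left(\frac{43}{125} + 256\right)^{2}} = - \frac{34294}{\left(\frac{32043}{125}\right)^{2}} = - \frac{34294}{\frac{1026753849}{15625}} = \left(-34294\right) \frac{15625}{1026753849} = - \frac{535843750}{1026753849}$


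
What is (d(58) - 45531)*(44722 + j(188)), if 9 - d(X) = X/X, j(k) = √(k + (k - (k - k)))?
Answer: -2035879606 - 91046*√94 ≈ -2.0368e+9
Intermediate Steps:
j(k) = √2*√k (j(k) = √(k + (k - 1*0)) = √(k + (k + 0)) = √(k + k) = √(2*k) = √2*√k)
d(X) = 8 (d(X) = 9 - X/X = 9 - 1*1 = 9 - 1 = 8)
(d(58) - 45531)*(44722 + j(188)) = (8 - 45531)*(44722 + √2*√188) = -45523*(44722 + √2*(2*√47)) = -45523*(44722 + 2*√94) = -2035879606 - 91046*√94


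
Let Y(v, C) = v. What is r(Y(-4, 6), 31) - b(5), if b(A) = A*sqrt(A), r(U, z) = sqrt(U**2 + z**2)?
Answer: sqrt(977) - 5*sqrt(5) ≈ 20.077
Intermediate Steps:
b(A) = A**(3/2)
r(Y(-4, 6), 31) - b(5) = sqrt((-4)**2 + 31**2) - 5**(3/2) = sqrt(16 + 961) - 5*sqrt(5) = sqrt(977) - 5*sqrt(5)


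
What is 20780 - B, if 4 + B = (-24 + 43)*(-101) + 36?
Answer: 22667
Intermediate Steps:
B = -1887 (B = -4 + ((-24 + 43)*(-101) + 36) = -4 + (19*(-101) + 36) = -4 + (-1919 + 36) = -4 - 1883 = -1887)
20780 - B = 20780 - 1*(-1887) = 20780 + 1887 = 22667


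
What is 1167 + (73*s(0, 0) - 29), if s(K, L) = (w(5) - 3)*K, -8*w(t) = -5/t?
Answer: 1138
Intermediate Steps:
w(t) = 5/(8*t) (w(t) = -(-5)/(8*t) = 5/(8*t))
s(K, L) = -23*K/8 (s(K, L) = ((5/8)/5 - 3)*K = ((5/8)*(1/5) - 3)*K = (1/8 - 3)*K = -23*K/8)
1167 + (73*s(0, 0) - 29) = 1167 + (73*(-23/8*0) - 29) = 1167 + (73*0 - 29) = 1167 + (0 - 29) = 1167 - 29 = 1138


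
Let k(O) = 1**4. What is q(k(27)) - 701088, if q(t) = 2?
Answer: -701086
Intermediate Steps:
k(O) = 1
q(k(27)) - 701088 = 2 - 701088 = -701086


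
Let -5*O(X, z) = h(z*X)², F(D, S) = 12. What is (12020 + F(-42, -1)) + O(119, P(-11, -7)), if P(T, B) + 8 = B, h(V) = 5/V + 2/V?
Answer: 3911903999/325125 ≈ 12032.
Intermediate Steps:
h(V) = 7/V
P(T, B) = -8 + B
O(X, z) = -49/(5*X²*z²) (O(X, z) = -49/(X²*z²)/5 = -49/(5*X²*z²))
(12020 + F(-42, -1)) + O(119, P(-11, -7)) = (12020 + 12) - 49/5/(119²*(-8 - 7)²) = 12032 - 49/5*1/14161/(-15)² = 12032 - 49/5*1/14161*1/225 = 12032 - 1/325125 = 3911903999/325125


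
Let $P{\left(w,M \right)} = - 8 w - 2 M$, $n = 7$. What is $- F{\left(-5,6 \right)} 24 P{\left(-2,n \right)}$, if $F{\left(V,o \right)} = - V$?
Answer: $-240$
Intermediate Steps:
$- F{\left(-5,6 \right)} 24 P{\left(-2,n \right)} = - \left(-1\right) \left(-5\right) 24 \left(\left(-8\right) \left(-2\right) - 14\right) = - 5 \cdot 24 \left(16 - 14\right) = - 120 \cdot 2 = \left(-1\right) 240 = -240$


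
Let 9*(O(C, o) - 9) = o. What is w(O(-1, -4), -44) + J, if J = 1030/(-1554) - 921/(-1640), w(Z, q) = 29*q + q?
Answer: -1682178583/1274280 ≈ -1320.1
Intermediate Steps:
O(C, o) = 9 + o/9
w(Z, q) = 30*q
J = -128983/1274280 (J = 1030*(-1/1554) - 921*(-1/1640) = -515/777 + 921/1640 = -128983/1274280 ≈ -0.10122)
w(O(-1, -4), -44) + J = 30*(-44) - 128983/1274280 = -1320 - 128983/1274280 = -1682178583/1274280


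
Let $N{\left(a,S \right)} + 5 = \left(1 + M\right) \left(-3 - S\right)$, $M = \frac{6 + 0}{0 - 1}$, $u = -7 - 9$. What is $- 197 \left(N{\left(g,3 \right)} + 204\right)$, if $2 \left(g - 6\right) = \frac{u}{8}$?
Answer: $-45113$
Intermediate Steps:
$u = -16$ ($u = -7 - 9 = -16$)
$M = -6$ ($M = \frac{6}{-1} = 6 \left(-1\right) = -6$)
$g = 5$ ($g = 6 + \frac{\left(-16\right) \frac{1}{8}}{2} = 6 + \frac{1}{2} \left(-2\right) = 6 - 1 = 5$)
$N{\left(a,S \right)} = 10 + 5 S$ ($N{\left(a,S \right)} = -5 + \left(1 - 6\right) \left(-3 - S\right) = -5 - 5 \left(-3 - S\right) = -5 + \left(15 + 5 S\right) = 10 + 5 S$)
$- 197 \left(N{\left(g,3 \right)} + 204\right) = - 197 \left(\left(10 + 5 \cdot 3\right) + 204\right) = - 197 \left(\left(10 + 15\right) + 204\right) = - 197 \left(25 + 204\right) = \left(-197\right) 229 = -45113$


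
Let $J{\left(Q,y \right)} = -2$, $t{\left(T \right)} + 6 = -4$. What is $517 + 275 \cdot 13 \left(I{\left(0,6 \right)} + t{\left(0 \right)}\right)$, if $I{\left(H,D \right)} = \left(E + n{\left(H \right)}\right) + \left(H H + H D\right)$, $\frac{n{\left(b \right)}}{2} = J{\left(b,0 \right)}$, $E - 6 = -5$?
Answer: $-45958$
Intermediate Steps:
$E = 1$ ($E = 6 - 5 = 1$)
$t{\left(T \right)} = -10$ ($t{\left(T \right)} = -6 - 4 = -10$)
$n{\left(b \right)} = -4$ ($n{\left(b \right)} = 2 \left(-2\right) = -4$)
$I{\left(H,D \right)} = -3 + H^{2} + D H$ ($I{\left(H,D \right)} = \left(1 - 4\right) + \left(H H + H D\right) = -3 + \left(H^{2} + D H\right) = -3 + H^{2} + D H$)
$517 + 275 \cdot 13 \left(I{\left(0,6 \right)} + t{\left(0 \right)}\right) = 517 + 275 \cdot 13 \left(\left(-3 + 0^{2} + 6 \cdot 0\right) - 10\right) = 517 + 275 \cdot 13 \left(\left(-3 + 0 + 0\right) - 10\right) = 517 + 275 \cdot 13 \left(-3 - 10\right) = 517 + 275 \cdot 13 \left(-13\right) = 517 + 275 \left(-169\right) = 517 - 46475 = -45958$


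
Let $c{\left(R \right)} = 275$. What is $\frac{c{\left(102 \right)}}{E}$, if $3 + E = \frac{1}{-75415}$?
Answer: $- \frac{20739125}{226246} \approx -91.666$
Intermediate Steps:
$E = - \frac{226246}{75415}$ ($E = -3 + \frac{1}{-75415} = -3 - \frac{1}{75415} = - \frac{226246}{75415} \approx -3.0$)
$\frac{c{\left(102 \right)}}{E} = \frac{275}{- \frac{226246}{75415}} = 275 \left(- \frac{75415}{226246}\right) = - \frac{20739125}{226246}$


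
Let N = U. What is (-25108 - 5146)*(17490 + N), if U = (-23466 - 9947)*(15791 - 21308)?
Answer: -5577537010794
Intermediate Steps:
U = 184339521 (U = -33413*(-5517) = 184339521)
N = 184339521
(-25108 - 5146)*(17490 + N) = (-25108 - 5146)*(17490 + 184339521) = -30254*184357011 = -5577537010794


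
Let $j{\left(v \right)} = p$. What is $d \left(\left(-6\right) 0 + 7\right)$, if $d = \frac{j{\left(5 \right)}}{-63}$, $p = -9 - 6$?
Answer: $\frac{5}{3} \approx 1.6667$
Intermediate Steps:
$p = -15$
$j{\left(v \right)} = -15$
$d = \frac{5}{21}$ ($d = - \frac{15}{-63} = \left(-15\right) \left(- \frac{1}{63}\right) = \frac{5}{21} \approx 0.2381$)
$d \left(\left(-6\right) 0 + 7\right) = \frac{5 \left(\left(-6\right) 0 + 7\right)}{21} = \frac{5 \left(0 + 7\right)}{21} = \frac{5}{21} \cdot 7 = \frac{5}{3}$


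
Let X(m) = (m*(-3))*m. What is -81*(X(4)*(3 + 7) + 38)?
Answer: 35802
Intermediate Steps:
X(m) = -3*m² (X(m) = (-3*m)*m = -3*m²)
-81*(X(4)*(3 + 7) + 38) = -81*((-3*4²)*(3 + 7) + 38) = -81*(-3*16*10 + 38) = -81*(-48*10 + 38) = -81*(-480 + 38) = -81*(-442) = 35802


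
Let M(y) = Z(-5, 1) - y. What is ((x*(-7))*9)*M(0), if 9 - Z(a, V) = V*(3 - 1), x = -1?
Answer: 441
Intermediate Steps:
Z(a, V) = 9 - 2*V (Z(a, V) = 9 - V*(3 - 1) = 9 - V*2 = 9 - 2*V)
M(y) = 7 - y (M(y) = (9 - 2*1) - y = (9 - 2) - y = 7 - y)
((x*(-7))*9)*M(0) = (-1*(-7)*9)*(7 - 1*0) = (7*9)*(7 + 0) = 63*7 = 441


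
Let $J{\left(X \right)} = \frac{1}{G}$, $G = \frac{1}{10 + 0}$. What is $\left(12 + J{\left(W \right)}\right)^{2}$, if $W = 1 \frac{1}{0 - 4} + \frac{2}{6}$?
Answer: $484$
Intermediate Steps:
$G = \frac{1}{10} \approx 0.1$
$W = \frac{1}{12}$ ($W = 1 \frac{1}{-4} + 2 \cdot \frac{1}{6} = 1 \left(- \frac{1}{4}\right) + \frac{1}{3} = - \frac{1}{4} + \frac{1}{3} = \frac{1}{12} \approx 0.083333$)
$J{\left(X \right)} = 10$ ($J{\left(X \right)} = \frac{1}{\frac{1}{10}} = 10$)
$\left(12 + J{\left(W \right)}\right)^{2} = \left(12 + 10\right)^{2} = 22^{2} = 484$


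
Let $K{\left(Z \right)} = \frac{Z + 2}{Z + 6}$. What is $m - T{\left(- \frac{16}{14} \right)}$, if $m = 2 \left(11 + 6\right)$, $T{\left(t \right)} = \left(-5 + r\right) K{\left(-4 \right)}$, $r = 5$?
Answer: $34$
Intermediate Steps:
$K{\left(Z \right)} = \frac{2 + Z}{6 + Z}$
$T{\left(t \right)} = 0$ ($T{\left(t \right)} = \left(-5 + 5\right) \frac{2 - 4}{6 - 4} = 0 \cdot \frac{1}{2} \left(-2\right) = 0 \left(-1\right) = 0$)
$m = 34$ ($m = 2 \cdot 17 = 34$)
$m - T{\left(- \frac{16}{14} \right)} = 34 - 0 = 34 + 0 = 34$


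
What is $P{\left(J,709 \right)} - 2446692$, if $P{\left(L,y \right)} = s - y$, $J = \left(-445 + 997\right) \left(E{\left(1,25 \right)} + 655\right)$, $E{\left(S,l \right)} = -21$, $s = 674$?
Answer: $-2446727$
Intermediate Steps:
$J = 349968$ ($J = \left(-445 + 997\right) \left(-21 + 655\right) = 552 \cdot 634 = 349968$)
$P{\left(L,y \right)} = 674 - y$
$P{\left(J,709 \right)} - 2446692 = \left(674 - 709\right) - 2446692 = -35 - 2446692 = -2446727$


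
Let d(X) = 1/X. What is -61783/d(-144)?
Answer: 8896752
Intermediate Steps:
-61783/d(-144) = -61783/(1/(-144)) = -61783/(-1/144) = -61783*(-144) = 8896752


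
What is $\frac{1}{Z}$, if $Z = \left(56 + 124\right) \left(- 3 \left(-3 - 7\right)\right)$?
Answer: $\frac{1}{5400} \approx 0.00018519$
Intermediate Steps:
$Z = 5400$ ($Z = 180 \left(\left(-3\right) \left(-10\right)\right) = 180 \cdot 30 = 5400$)
$\frac{1}{Z} = \frac{1}{5400}$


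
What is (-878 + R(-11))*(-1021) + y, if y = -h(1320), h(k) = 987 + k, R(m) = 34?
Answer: 859417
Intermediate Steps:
y = -2307 (y = -(987 + 1320) = -1*2307 = -2307)
(-878 + R(-11))*(-1021) + y = (-878 + 34)*(-1021) - 2307 = -844*(-1021) - 2307 = 861724 - 2307 = 859417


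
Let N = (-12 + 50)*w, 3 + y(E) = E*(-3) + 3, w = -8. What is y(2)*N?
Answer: 1824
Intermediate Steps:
y(E) = -3*E (y(E) = -3 + (E*(-3) + 3) = -3 + (-3*E + 3) = -3 + (3 - 3*E) = -3*E)
N = -304 (N = (-12 + 50)*(-8) = 38*(-8) = -304)
y(2)*N = -3*2*(-304) = -6*(-304) = 1824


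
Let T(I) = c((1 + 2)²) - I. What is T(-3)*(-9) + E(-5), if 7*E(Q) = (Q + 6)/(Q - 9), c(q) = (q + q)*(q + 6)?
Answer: -240787/98 ≈ -2457.0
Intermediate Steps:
c(q) = 2*q*(6 + q) (c(q) = (2*q)*(6 + q) = 2*q*(6 + q))
E(Q) = (6 + Q)/(7*(-9 + Q)) (E(Q) = ((Q + 6)/(Q - 9))/7 = ((6 + Q)/(-9 + Q))/7 = (6 + Q)/(7*(-9 + Q)))
T(I) = 270 - I (T(I) = 2*(1 + 2)²*(6 + (1 + 2)²) - I = 2*3²*(6 + 3²) - I = 2*9*(6 + 9) - I = 2*9*15 - I = 270 - I)
T(-3)*(-9) + E(-5) = (270 - 1*(-3))*(-9) + (6 - 5)/(7*(-9 - 5)) = (270 + 3)*(-9) + (⅐)*1/(-14) = 273*(-9) + (⅐)*(-1/14)*1 = -2457 - 1/98 = -240787/98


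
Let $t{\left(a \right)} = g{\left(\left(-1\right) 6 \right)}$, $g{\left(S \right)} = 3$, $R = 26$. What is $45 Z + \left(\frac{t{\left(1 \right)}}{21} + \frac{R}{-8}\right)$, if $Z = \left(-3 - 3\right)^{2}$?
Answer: $\frac{45273}{28} \approx 1616.9$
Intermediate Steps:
$t{\left(a \right)} = 3$
$Z = 36$ ($Z = \left(-6\right)^{2} = 36$)
$45 Z + \left(\frac{t{\left(1 \right)}}{21} + \frac{R}{-8}\right) = 45 \cdot 36 + \left(\frac{3}{21} + \frac{26}{-8}\right) = 1620 + \left(3 \cdot \frac{1}{21} + 26 \left(- \frac{1}{8}\right)\right) = 1620 + \left(\frac{1}{7} - \frac{13}{4}\right) = 1620 - \frac{87}{28} = \frac{45273}{28}$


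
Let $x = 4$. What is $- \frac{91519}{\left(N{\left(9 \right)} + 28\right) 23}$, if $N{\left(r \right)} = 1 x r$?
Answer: $- \frac{91519}{1472} \approx -62.173$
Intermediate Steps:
$N{\left(r \right)} = 4 r$ ($N{\left(r \right)} = 1 \cdot 4 r = 4 r$)
$- \frac{91519}{\left(N{\left(9 \right)} + 28\right) 23} = - \frac{91519}{\left(4 \cdot 9 + 28\right) 23} = - \frac{91519}{\left(36 + 28\right) 23} = - \frac{91519}{64 \cdot 23} = - \frac{91519}{1472}$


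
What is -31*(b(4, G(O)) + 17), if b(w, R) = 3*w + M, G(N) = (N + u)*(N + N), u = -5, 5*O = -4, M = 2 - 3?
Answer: -868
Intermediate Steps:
M = -1
O = -⅘ (O = (⅕)*(-4) = -⅘ ≈ -0.80000)
G(N) = 2*N*(-5 + N) (G(N) = (N - 5)*(N + N) = (-5 + N)*(2*N) = 2*N*(-5 + N))
b(w, R) = -1 + 3*w (b(w, R) = 3*w - 1 = -1 + 3*w)
-31*(b(4, G(O)) + 17) = -31*((-1 + 3*4) + 17) = -31*((-1 + 12) + 17) = -31*(11 + 17) = -31*28 = -868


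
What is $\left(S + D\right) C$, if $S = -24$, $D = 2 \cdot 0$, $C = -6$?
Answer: $144$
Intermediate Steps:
$D = 0$
$\left(S + D\right) C = \left(-24 + 0\right) \left(-6\right) = \left(-24\right) \left(-6\right) = 144$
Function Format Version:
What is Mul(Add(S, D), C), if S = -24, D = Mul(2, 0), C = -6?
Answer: 144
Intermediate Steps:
D = 0
Mul(Add(S, D), C) = Mul(Add(-24, 0), -6) = Mul(-24, -6) = 144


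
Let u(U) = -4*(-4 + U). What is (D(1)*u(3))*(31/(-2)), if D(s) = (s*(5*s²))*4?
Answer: -1240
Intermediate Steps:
u(U) = 16 - 4*U
D(s) = 20*s³ (D(s) = (5*s³)*4 = 20*s³)
(D(1)*u(3))*(31/(-2)) = ((20*1³)*(16 - 4*3))*(31/(-2)) = ((20*1)*(16 - 12))*(31*(-½)) = (20*4)*(-31/2) = 80*(-31/2) = -1240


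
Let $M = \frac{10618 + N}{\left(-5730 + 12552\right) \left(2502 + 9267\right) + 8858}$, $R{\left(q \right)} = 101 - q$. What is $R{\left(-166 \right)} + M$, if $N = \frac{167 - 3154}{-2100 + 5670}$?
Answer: $\frac{76538312456713}{286660204320} \approx 267.0$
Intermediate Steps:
$N = - \frac{2987}{3570} \approx -0.83669$
$M = \frac{37903273}{286660204320}$ ($M = \frac{10618 - \frac{2987}{3570}}{\left(-5730 + 12552\right) \left(2502 + 9267\right) + 8858} = \frac{37903273}{3570 \left(6822 \cdot 11769 + 8858\right)} = \frac{37903273}{3570 \left(80288118 + 8858\right)} = \frac{37903273}{3570 \cdot 80296976} = \frac{37903273}{3570} \cdot \frac{1}{80296976} = \frac{37903273}{286660204320} \approx 0.00013222$)
$R{\left(-166 \right)} + M = \left(101 - -166\right) + \frac{37903273}{286660204320} = \left(101 + 166\right) + \frac{37903273}{286660204320} = 267 + \frac{37903273}{286660204320} = \frac{76538312456713}{286660204320}$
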